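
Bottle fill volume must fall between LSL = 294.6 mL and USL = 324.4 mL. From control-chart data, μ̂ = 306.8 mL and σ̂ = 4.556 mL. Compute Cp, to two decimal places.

1.09

Cp = (USL − LSL) / (6σ̂) = (324.4 − 294.6) / (6 × 4.556) = 29.8000 / 27.3360 = 1.0901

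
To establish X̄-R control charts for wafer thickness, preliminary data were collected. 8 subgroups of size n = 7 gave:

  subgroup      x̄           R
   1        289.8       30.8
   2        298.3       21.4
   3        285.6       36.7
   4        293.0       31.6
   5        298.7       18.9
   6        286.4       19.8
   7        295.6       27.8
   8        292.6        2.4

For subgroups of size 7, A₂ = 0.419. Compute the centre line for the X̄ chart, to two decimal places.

292.50

X̄̄ = (289.8 + 298.3 + 285.6 + 293.0 + 298.7 + 286.4 + 295.6 + 292.6) / 8 = 2340.0000 / 8 = 292.5000
CL = X̄̄ = 292.5000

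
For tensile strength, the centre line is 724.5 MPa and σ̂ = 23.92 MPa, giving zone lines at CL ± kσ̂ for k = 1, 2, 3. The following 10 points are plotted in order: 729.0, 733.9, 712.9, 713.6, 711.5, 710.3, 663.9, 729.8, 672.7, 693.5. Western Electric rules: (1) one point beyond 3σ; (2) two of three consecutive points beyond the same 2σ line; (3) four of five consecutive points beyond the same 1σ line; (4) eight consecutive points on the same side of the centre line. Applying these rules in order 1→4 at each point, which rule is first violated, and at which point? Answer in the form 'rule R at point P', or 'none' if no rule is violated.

Zone of each point (C = within 1σ̂, B = 1σ̂–2σ̂, A = 2σ̂–3σ̂, * = beyond 3σ̂; sign = side of CL): 1:+C, 2:+C, 3:-C, 4:-C, 5:-C, 6:-C, 7:-A, 8:+C, 9:-A, 10:-B
Rule 2 (two of three consecutive points beyond the same 2σ limit) is satisfied at point 9.

rule 2 at point 9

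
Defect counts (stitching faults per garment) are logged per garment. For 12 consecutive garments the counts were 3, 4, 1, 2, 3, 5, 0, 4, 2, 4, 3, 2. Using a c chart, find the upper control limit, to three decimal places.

c̄ = (3 + 4 + 1 + 2 + 3 + 5 + 0 + 4 + 2 + 4 + 3 + 2) / 12 = 33 / 12 = 2.7500
UCL = c̄ + 3√c̄ = 2.7500 + 3 × √2.7500 = 2.7500 + 3 × 1.6583 = 7.7249

7.725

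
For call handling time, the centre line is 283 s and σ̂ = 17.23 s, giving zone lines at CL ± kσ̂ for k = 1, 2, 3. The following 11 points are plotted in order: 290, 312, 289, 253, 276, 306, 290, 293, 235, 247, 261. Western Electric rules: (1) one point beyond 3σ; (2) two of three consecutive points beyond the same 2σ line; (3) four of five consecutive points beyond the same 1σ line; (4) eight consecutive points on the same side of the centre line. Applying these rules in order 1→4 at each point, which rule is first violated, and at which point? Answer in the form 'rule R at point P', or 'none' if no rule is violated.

Zone of each point (C = within 1σ̂, B = 1σ̂–2σ̂, A = 2σ̂–3σ̂, * = beyond 3σ̂; sign = side of CL): 1:+C, 2:+B, 3:+C, 4:-B, 5:-C, 6:+B, 7:+C, 8:+C, 9:-A, 10:-A, 11:-B
Rule 2 (two of three consecutive points beyond the same 2σ limit) is satisfied at point 10.

rule 2 at point 10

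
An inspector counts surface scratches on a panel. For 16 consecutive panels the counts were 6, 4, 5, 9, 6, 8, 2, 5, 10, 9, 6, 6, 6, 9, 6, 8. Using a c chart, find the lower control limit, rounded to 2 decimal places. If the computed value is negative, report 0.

c̄ = (6 + 4 + 5 + 9 + 6 + 8 + 2 + 5 + 10 + 9 + 6 + 6 + 6 + 9 + 6 + 8) / 16 = 105 / 16 = 6.5625
LCL = c̄ − 3√c̄ = 6.5625 − 3 × 2.5617 = -1.1227 → 0 (cannot be negative)

0.00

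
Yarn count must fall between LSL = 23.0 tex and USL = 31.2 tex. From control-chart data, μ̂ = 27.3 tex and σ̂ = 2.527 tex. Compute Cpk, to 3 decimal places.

Cpu = (USL − μ̂) / (3σ̂) = (31.2 − 27.3) / (3 × 2.527) = 0.5144; Cpl = (μ̂ − LSL) / (3σ̂) = (27.3 − 23.0) / (3 × 2.527) = 0.5672; Cpk = min(Cpu, Cpl) = 0.5144

0.514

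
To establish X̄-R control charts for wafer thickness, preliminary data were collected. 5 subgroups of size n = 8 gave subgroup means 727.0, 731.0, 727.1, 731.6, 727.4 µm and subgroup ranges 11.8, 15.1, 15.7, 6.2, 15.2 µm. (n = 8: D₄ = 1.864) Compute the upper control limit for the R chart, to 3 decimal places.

23.859

R̄ = (11.8 + 15.1 + 15.7 + 6.2 + 15.2) / 5 = 64.0000 / 5 = 12.8000
UCL_R = D₄·R̄ = 1.864 × 12.8000 = 23.8592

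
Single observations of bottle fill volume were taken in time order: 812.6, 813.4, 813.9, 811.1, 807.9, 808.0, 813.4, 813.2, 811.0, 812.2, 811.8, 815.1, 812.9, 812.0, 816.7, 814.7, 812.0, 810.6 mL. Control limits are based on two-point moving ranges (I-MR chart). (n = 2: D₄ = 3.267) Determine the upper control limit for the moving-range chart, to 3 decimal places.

Moving ranges: 0.8, 0.5, 2.8, 3.2, 0.1, 5.4, 0.2, 2.2, 1.2, 0.4, 3.3, 2.2, 0.9, 4.7, 2.0, 2.7, 1.4; M̄R̄ = 34.0000 / 17 = 2.0000
UCL_MR = D₄·M̄R̄ = 3.267 × 2.0000 = 6.5340

6.534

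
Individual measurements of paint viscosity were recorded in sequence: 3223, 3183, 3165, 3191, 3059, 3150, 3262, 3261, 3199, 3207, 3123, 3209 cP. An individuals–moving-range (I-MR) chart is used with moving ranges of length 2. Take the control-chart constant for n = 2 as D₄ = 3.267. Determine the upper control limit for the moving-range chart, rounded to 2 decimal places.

Moving ranges: 40, 18, 26, 132, 91, 112, 1, 62, 8, 84, 86; M̄R̄ = 660.0000 / 11 = 60.0000
UCL_MR = D₄·M̄R̄ = 3.267 × 60.0000 = 196.0200

196.02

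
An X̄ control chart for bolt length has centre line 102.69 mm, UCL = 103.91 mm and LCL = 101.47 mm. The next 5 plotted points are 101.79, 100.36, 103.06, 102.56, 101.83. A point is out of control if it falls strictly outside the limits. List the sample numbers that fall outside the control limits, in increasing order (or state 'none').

2

Compare each point to [101.47, 103.91]: sample 2 = 100.36 < LCL.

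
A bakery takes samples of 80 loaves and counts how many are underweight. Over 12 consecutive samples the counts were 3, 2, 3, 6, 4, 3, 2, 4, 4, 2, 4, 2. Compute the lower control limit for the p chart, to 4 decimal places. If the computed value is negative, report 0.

0.0000

p̄ = Σdᵢ / (k·n) = 39 / (12 × 80) = 0.04063
LCL = p̄ − 3·√(p̄(1−p̄)/n) = 0.04063 − 3 × 0.02207 = -0.02559 → 0 (negative, so LCL = 0)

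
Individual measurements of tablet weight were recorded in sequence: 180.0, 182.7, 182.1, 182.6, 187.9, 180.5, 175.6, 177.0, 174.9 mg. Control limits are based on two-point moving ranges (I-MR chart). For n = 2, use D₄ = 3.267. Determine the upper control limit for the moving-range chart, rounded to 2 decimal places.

Moving ranges: 2.7, 0.6, 0.5, 5.3, 7.4, 4.9, 1.4, 2.1; M̄R̄ = 24.9000 / 8 = 3.1125
UCL_MR = D₄·M̄R̄ = 3.267 × 3.1125 = 10.1685

10.17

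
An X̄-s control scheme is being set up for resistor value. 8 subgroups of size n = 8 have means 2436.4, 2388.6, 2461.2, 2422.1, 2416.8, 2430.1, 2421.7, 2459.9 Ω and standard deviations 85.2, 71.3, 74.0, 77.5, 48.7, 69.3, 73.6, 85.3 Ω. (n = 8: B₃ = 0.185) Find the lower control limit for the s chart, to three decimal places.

13.526

s̄ = (85.2 + 71.3 + 74.0 + 77.5 + 48.7 + 69.3 + 73.6 + 85.3) / 8 = 73.1125
LCL_s = B₃·s̄ = 0.185 × 73.1125 = 13.5258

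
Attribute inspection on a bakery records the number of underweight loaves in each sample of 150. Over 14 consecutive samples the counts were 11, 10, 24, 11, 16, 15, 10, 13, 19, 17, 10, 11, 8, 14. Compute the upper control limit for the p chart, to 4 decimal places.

0.1601

p̄ = Σdᵢ / (k·n) = 189 / (14 × 150) = 0.09000
UCL = p̄ + 3·√(p̄(1−p̄)/n) = 0.09000 + 3 × √(0.09000×0.91000/150) = 0.09000 + 3 × 0.02337 = 0.16010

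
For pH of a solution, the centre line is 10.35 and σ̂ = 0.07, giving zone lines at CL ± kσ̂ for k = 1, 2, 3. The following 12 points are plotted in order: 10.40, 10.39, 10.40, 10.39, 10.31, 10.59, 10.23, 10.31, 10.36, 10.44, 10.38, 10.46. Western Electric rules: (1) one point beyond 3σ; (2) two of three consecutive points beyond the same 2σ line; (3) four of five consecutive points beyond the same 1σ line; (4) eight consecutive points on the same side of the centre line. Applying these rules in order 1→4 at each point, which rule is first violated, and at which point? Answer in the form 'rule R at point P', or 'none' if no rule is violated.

rule 1 at point 6

Zone of each point (C = within 1σ̂, B = 1σ̂–2σ̂, A = 2σ̂–3σ̂, * = beyond 3σ̂; sign = side of CL): 1:+C, 2:+C, 3:+C, 4:+C, 5:-C, 6:+*, 7:-B, 8:-C, 9:+C, 10:+B, 11:+C, 12:+B
Rule 1 (one point beyond the 3σ limits) is satisfied at point 6.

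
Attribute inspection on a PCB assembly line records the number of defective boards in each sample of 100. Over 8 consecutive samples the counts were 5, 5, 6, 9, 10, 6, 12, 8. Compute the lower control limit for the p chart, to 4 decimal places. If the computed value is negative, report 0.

0.0000

p̄ = Σdᵢ / (k·n) = 61 / (8 × 100) = 0.07625
LCL = p̄ − 3·√(p̄(1−p̄)/n) = 0.07625 − 3 × 0.02654 = -0.00337 → 0 (negative, so LCL = 0)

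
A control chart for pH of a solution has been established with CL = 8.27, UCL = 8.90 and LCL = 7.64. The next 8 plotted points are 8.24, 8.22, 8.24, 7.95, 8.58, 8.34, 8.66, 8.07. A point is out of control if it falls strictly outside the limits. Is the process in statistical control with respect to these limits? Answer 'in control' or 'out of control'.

All 8 points lie within [7.64, 8.90].

in control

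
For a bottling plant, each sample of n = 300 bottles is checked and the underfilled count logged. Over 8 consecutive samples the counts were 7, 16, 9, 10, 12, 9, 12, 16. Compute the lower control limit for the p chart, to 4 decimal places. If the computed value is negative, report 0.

0.0048

p̄ = Σdᵢ / (k·n) = 91 / (8 × 300) = 0.03792
LCL = p̄ − 3·√(p̄(1−p̄)/n) = 0.03792 − 3 × 0.01103 = 0.00484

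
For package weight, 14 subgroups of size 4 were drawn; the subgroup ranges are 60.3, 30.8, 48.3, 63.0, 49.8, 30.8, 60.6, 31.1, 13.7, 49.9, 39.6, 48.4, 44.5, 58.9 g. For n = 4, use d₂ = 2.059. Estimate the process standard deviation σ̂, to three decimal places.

21.845

R̄ = (60.3 + 30.8 + 48.3 + 63.0 + 49.8 + 30.8 + 60.6 + 31.1 + 13.7 + 49.9 + 39.6 + 48.4 + 44.5 + 58.9) / 14 = 44.9786
σ̂ = R̄ / d₂ = 44.9786 / 2.059 = 21.8449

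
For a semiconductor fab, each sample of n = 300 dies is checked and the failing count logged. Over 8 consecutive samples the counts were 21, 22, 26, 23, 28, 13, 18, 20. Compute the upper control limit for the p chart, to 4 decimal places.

p̄ = Σdᵢ / (k·n) = 171 / (8 × 300) = 0.07125
UCL = p̄ + 3·√(p̄(1−p̄)/n) = 0.07125 + 3 × √(0.07125×0.92875/300) = 0.07125 + 3 × 0.01485 = 0.11581

0.1158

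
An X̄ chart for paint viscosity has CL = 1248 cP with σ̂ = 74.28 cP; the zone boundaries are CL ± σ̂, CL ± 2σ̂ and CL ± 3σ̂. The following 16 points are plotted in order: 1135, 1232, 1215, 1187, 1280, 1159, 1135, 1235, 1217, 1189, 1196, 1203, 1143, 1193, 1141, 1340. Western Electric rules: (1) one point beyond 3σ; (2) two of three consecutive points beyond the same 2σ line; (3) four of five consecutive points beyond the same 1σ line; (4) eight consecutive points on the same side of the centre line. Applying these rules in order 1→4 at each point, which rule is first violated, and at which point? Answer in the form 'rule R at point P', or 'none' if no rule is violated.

rule 4 at point 13

Zone of each point (C = within 1σ̂, B = 1σ̂–2σ̂, A = 2σ̂–3σ̂, * = beyond 3σ̂; sign = side of CL): 1:-B, 2:-C, 3:-C, 4:-C, 5:+C, 6:-B, 7:-B, 8:-C, 9:-C, 10:-C, 11:-C, 12:-C, 13:-B, 14:-C, 15:-B, 16:+B
Rule 4 (eight consecutive points on the same side of the centre line) is satisfied at point 13.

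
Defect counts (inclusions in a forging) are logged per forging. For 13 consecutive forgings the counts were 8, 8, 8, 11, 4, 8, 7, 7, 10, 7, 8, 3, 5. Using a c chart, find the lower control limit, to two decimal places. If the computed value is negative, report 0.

c̄ = (8 + 8 + 8 + 11 + 4 + 8 + 7 + 7 + 10 + 7 + 8 + 3 + 5) / 13 = 94 / 13 = 7.2308
LCL = c̄ − 3√c̄ = 7.2308 − 3 × 2.6890 = -0.8363 → 0 (cannot be negative)

0.00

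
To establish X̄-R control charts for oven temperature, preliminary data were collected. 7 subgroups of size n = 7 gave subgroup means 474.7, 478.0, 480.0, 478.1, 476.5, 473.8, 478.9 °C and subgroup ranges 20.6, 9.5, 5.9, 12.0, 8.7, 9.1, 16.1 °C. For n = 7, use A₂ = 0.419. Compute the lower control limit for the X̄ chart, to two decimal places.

X̄̄ = (474.7 + 478.0 + 480.0 + 478.1 + 476.5 + 473.8 + 478.9) / 7 = 3340.0000 / 7 = 477.1429
R̄ = (20.6 + 9.5 + 5.9 + 12.0 + 8.7 + 9.1 + 16.1) / 7 = 81.9000 / 7 = 11.7000
LCL = X̄̄ − A₂·R̄ = 477.1429 − 0.419 × 11.7000 = 472.2406

472.24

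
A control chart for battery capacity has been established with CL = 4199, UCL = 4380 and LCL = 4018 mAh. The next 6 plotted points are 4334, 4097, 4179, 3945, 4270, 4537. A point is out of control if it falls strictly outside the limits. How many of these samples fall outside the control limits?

Compare each point to [4018, 4380]: sample 4 = 3945 < LCL; sample 6 = 4537 > UCL.

2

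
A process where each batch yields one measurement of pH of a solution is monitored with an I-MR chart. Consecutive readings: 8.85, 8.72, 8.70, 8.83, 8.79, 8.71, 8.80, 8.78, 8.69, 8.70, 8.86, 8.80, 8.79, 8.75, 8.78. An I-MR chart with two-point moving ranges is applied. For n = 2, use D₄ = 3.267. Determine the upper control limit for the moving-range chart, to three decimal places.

0.212

Moving ranges: 0.13, 0.02, 0.13, 0.04, 0.08, 0.09, 0.02, 0.09, 0.01, 0.16, 0.06, 0.01, 0.04, 0.03; M̄R̄ = 0.9100 / 14 = 0.0650
UCL_MR = D₄·M̄R̄ = 3.267 × 0.0650 = 0.2124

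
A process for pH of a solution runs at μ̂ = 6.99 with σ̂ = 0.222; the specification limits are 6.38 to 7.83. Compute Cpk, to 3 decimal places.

Cpu = (USL − μ̂) / (3σ̂) = (7.83 − 6.99) / (3 × 0.222) = 1.2613; Cpl = (μ̂ − LSL) / (3σ̂) = (6.99 − 6.38) / (3 × 0.222) = 0.9159; Cpk = min(Cpu, Cpl) = 0.9159

0.916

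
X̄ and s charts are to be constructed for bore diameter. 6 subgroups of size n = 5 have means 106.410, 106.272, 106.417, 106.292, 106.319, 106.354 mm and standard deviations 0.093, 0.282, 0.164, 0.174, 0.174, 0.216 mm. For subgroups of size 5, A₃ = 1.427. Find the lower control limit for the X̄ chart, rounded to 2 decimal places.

106.08

X̄̄ = (106.410 + 106.272 + 106.417 + 106.292 + 106.319 + 106.354) / 6 = 106.3440
s̄ = (0.093 + 0.282 + 0.164 + 0.174 + 0.174 + 0.216) / 6 = 0.1838
LCL = X̄̄ − A₃·s̄ = 106.3440 − 1.427 × 0.1838 = 106.0817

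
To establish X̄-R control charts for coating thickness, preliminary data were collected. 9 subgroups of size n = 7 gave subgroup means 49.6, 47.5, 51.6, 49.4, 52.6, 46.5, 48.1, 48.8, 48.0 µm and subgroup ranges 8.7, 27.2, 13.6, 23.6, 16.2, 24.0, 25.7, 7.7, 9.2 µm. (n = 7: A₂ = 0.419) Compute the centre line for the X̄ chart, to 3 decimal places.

49.122

X̄̄ = (49.6 + 47.5 + 51.6 + 49.4 + 52.6 + 46.5 + 48.1 + 48.8 + 48.0) / 9 = 442.1000 / 9 = 49.1222
CL = X̄̄ = 49.1222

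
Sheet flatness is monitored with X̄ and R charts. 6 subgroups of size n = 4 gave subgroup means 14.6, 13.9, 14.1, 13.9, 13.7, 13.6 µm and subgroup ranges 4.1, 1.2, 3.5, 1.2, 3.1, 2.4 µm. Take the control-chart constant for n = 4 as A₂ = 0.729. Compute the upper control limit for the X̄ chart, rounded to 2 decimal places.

15.85

X̄̄ = (14.6 + 13.9 + 14.1 + 13.9 + 13.7 + 13.6) / 6 = 83.8000 / 6 = 13.9667
R̄ = (4.1 + 1.2 + 3.5 + 1.2 + 3.1 + 2.4) / 6 = 15.5000 / 6 = 2.5833
UCL = X̄̄ + A₂·R̄ = 13.9667 + 0.729 × 2.5833 = 15.8499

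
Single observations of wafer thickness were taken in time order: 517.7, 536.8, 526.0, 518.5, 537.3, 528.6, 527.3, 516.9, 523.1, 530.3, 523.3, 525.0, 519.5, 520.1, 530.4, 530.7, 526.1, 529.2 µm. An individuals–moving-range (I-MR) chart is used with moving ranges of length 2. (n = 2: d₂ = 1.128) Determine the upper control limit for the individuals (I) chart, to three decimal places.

545.192

X̄ = (517.7 + 536.8 + 526.0 + 518.5 + 537.3 + 528.6 + 527.3 + 516.9 + 523.1 + 530.3 + 523.3 + 525.0 + 519.5 + 520.1 + 530.4 + 530.7 + 526.1 + 529.2) / 18 = 525.9333
Moving ranges: 19.1, 10.8, 7.5, 18.8, 8.7, 1.3, 10.4, 6.2, 7.2, 7.0, 1.7, 5.5, 0.6, 10.3, 0.3, 4.6, 3.1; M̄R̄ = 123.1000 / 17 = 7.2412
UCL = X̄ + 3·M̄R̄/d₂ = 525.9333 + 3 × 7.2412 / 1.128 = 545.1918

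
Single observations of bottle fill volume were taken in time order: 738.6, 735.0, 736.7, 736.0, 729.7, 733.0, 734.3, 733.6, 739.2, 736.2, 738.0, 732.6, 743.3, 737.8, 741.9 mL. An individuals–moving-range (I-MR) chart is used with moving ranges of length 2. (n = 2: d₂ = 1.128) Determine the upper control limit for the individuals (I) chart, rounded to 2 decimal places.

X̄ = (738.6 + 735.0 + 736.7 + 736.0 + 729.7 + 733.0 + 734.3 + 733.6 + 739.2 + 736.2 + 738.0 + 732.6 + 743.3 + 737.8 + 741.9) / 15 = 736.3933
Moving ranges: 3.6, 1.7, 0.7, 6.3, 3.3, 1.3, 0.7, 5.6, 3.0, 1.8, 5.4, 10.7, 5.5, 4.1; M̄R̄ = 53.7000 / 14 = 3.8357
UCL = X̄ + 3·M̄R̄/d₂ = 736.3933 + 3 × 3.8357 / 1.128 = 746.5947

746.59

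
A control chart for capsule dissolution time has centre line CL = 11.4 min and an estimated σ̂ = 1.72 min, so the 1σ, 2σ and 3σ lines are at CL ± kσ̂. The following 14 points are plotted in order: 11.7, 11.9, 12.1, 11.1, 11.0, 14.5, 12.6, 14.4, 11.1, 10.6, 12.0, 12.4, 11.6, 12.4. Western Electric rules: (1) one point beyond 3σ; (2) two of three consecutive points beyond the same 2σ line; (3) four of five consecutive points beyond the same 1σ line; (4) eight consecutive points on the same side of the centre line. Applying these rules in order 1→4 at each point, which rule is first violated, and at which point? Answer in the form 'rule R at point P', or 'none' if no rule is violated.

none

Zone of each point (C = within 1σ̂, B = 1σ̂–2σ̂, A = 2σ̂–3σ̂, * = beyond 3σ̂; sign = side of CL): 1:+C, 2:+C, 3:+C, 4:-C, 5:-C, 6:+B, 7:+C, 8:+B, 9:-C, 10:-C, 11:+C, 12:+C, 13:+C, 14:+C
No rule fires across all 14 points.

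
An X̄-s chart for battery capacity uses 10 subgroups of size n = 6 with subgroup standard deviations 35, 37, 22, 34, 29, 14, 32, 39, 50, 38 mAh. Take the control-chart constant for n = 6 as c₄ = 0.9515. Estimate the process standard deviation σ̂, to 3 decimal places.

34.682

s̄ = (35 + 37 + 22 + 34 + 29 + 14 + 32 + 39 + 50 + 38) / 10 = 33.0000
σ̂ = s̄ / c₄ = 33.0000 / 0.9515 = 34.6821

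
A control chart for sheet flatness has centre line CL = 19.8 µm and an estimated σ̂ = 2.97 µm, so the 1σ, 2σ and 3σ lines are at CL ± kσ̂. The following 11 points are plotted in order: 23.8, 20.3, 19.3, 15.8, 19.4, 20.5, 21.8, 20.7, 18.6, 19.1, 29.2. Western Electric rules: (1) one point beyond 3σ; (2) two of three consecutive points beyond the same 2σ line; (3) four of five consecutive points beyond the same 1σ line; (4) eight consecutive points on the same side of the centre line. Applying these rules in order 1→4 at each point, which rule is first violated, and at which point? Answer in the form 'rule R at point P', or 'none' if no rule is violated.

Zone of each point (C = within 1σ̂, B = 1σ̂–2σ̂, A = 2σ̂–3σ̂, * = beyond 3σ̂; sign = side of CL): 1:+B, 2:+C, 3:-C, 4:-B, 5:-C, 6:+C, 7:+C, 8:+C, 9:-C, 10:-C, 11:+*
Rule 1 (one point beyond the 3σ limits) is satisfied at point 11.

rule 1 at point 11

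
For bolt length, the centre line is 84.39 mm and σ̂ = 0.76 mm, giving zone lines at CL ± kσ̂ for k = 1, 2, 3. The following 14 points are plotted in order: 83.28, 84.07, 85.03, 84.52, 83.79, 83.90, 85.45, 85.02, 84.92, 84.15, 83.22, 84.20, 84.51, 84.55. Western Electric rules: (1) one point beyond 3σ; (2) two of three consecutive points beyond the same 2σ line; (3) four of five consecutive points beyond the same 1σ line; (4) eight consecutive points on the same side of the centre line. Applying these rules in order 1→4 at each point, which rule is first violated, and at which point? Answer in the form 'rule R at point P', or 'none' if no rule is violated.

none

Zone of each point (C = within 1σ̂, B = 1σ̂–2σ̂, A = 2σ̂–3σ̂, * = beyond 3σ̂; sign = side of CL): 1:-B, 2:-C, 3:+C, 4:+C, 5:-C, 6:-C, 7:+B, 8:+C, 9:+C, 10:-C, 11:-B, 12:-C, 13:+C, 14:+C
No rule fires across all 14 points.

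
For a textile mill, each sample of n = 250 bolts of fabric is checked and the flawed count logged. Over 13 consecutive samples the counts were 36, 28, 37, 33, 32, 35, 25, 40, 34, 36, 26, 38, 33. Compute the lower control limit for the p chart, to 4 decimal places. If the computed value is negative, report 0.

p̄ = Σdᵢ / (k·n) = 433 / (13 × 250) = 0.13323
LCL = p̄ − 3·√(p̄(1−p̄)/n) = 0.13323 − 3 × 0.02149 = 0.06875

0.0688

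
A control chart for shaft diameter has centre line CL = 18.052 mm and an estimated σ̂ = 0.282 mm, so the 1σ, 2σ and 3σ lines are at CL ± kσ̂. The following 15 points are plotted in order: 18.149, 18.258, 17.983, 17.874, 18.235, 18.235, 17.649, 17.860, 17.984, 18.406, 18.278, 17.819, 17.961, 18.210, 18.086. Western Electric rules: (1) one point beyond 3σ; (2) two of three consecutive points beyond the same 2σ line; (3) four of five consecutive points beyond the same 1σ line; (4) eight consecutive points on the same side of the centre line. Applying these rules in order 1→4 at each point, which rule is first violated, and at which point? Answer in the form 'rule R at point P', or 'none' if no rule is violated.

Zone of each point (C = within 1σ̂, B = 1σ̂–2σ̂, A = 2σ̂–3σ̂, * = beyond 3σ̂; sign = side of CL): 1:+C, 2:+C, 3:-C, 4:-C, 5:+C, 6:+C, 7:-B, 8:-C, 9:-C, 10:+B, 11:+C, 12:-C, 13:-C, 14:+C, 15:+C
No rule fires across all 15 points.

none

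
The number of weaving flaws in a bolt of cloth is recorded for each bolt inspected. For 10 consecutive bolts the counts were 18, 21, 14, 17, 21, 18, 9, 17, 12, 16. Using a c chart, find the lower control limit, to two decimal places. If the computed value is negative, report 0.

4.19

c̄ = (18 + 21 + 14 + 17 + 21 + 18 + 9 + 17 + 12 + 16) / 10 = 163 / 10 = 16.3000
LCL = c̄ − 3√c̄ = 16.3000 − 3 × 4.0373 = 4.1880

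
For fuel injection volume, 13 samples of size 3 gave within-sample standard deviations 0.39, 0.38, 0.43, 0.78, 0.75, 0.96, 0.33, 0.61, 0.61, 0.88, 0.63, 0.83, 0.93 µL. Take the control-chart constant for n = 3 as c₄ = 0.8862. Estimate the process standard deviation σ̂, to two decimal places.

0.74

s̄ = (0.39 + 0.38 + 0.43 + 0.78 + 0.75 + 0.96 + 0.33 + 0.61 + 0.61 + 0.88 + 0.63 + 0.83 + 0.93) / 13 = 0.6546
σ̂ = s̄ / c₄ = 0.6546 / 0.8862 = 0.7387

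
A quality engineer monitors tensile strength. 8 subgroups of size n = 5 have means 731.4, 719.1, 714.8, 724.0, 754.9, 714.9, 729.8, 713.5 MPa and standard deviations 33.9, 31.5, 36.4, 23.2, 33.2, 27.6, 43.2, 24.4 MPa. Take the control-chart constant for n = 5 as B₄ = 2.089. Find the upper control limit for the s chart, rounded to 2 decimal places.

66.17

s̄ = (33.9 + 31.5 + 36.4 + 23.2 + 33.2 + 27.6 + 43.2 + 24.4) / 8 = 31.6750
UCL_s = B₄·s̄ = 2.089 × 31.6750 = 66.1691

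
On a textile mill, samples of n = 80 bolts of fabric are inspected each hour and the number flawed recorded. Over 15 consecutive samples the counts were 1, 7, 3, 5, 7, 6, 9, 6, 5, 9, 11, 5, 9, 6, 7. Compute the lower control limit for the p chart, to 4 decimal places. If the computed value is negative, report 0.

p̄ = Σdᵢ / (k·n) = 96 / (15 × 80) = 0.08000
LCL = p̄ − 3·√(p̄(1−p̄)/n) = 0.08000 − 3 × 0.03033 = -0.01099 → 0 (negative, so LCL = 0)

0.0000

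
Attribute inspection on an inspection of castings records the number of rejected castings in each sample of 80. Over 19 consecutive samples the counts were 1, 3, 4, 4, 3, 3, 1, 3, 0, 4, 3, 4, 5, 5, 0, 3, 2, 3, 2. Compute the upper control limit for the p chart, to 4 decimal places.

p̄ = Σdᵢ / (k·n) = 53 / (19 × 80) = 0.03487
UCL = p̄ + 3·√(p̄(1−p̄)/n) = 0.03487 + 3 × √(0.03487×0.96513/80) = 0.03487 + 3 × 0.02051 = 0.09640

0.0964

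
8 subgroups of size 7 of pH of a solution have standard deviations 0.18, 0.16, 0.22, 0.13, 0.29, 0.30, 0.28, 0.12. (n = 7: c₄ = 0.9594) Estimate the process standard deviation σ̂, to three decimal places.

s̄ = (0.18 + 0.16 + 0.22 + 0.13 + 0.29 + 0.30 + 0.28 + 0.12) / 8 = 0.2100
σ̂ = s̄ / c₄ = 0.2100 / 0.9594 = 0.2189

0.219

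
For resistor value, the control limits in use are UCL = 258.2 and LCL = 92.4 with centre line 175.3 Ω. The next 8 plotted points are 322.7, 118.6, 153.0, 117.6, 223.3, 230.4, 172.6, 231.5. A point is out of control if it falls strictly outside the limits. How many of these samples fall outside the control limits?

Compare each point to [92.4, 258.2]: sample 1 = 322.7 > UCL.

1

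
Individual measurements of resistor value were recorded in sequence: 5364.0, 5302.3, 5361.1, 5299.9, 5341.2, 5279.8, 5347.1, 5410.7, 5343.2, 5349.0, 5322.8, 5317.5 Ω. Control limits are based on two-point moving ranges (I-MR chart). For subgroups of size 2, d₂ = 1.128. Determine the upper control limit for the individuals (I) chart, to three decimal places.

5462.300

X̄ = (5364.0 + 5302.3 + 5361.1 + 5299.9 + 5341.2 + 5279.8 + 5347.1 + 5410.7 + 5343.2 + 5349.0 + 5322.8 + 5317.5) / 12 = 5336.5500
Moving ranges: 61.7, 58.8, 61.2, 41.3, 61.4, 67.3, 63.6, 67.5, 5.8, 26.2, 5.3; M̄R̄ = 520.1000 / 11 = 47.2818
UCL = X̄ + 3·M̄R̄/d₂ = 5336.5500 + 3 × 47.2818 / 1.128 = 5462.2995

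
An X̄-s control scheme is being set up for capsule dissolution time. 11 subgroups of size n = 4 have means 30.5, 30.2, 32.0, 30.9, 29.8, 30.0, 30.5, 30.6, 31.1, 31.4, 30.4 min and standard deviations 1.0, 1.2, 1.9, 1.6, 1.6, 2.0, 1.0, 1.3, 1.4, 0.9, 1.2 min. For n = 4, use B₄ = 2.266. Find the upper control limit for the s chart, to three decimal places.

3.111

s̄ = (1.0 + 1.2 + 1.9 + 1.6 + 1.6 + 2.0 + 1.0 + 1.3 + 1.4 + 0.9 + 1.2) / 11 = 1.3727
UCL_s = B₄·s̄ = 2.266 × 1.3727 = 3.1106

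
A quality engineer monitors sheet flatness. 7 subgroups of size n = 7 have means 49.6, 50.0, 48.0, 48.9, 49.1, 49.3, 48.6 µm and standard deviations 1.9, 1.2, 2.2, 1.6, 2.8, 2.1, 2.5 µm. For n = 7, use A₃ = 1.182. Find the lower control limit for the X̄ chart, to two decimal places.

X̄̄ = (49.6 + 50.0 + 48.0 + 48.9 + 49.1 + 49.3 + 48.6) / 7 = 49.0714
s̄ = (1.9 + 1.2 + 2.2 + 1.6 + 2.8 + 2.1 + 2.5) / 7 = 2.0429
LCL = X̄̄ − A₃·s̄ = 49.0714 − 1.182 × 2.0429 = 46.6568

46.66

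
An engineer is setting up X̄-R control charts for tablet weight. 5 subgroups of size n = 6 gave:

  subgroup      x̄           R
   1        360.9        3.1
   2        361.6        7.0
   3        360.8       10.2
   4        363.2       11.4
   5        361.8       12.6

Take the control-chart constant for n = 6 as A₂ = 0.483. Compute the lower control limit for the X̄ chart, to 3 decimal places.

357.381

X̄̄ = (360.9 + 361.6 + 360.8 + 363.2 + 361.8) / 5 = 1808.3000 / 5 = 361.6600
R̄ = (3.1 + 7.0 + 10.2 + 11.4 + 12.6) / 5 = 44.3000 / 5 = 8.8600
LCL = X̄̄ − A₂·R̄ = 361.6600 − 0.483 × 8.8600 = 357.3806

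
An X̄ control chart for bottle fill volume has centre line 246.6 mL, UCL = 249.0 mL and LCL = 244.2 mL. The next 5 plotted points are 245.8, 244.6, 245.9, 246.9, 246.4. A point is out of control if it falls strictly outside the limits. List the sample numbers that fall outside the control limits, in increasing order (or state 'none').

All 5 points lie within [244.2, 249.0].

none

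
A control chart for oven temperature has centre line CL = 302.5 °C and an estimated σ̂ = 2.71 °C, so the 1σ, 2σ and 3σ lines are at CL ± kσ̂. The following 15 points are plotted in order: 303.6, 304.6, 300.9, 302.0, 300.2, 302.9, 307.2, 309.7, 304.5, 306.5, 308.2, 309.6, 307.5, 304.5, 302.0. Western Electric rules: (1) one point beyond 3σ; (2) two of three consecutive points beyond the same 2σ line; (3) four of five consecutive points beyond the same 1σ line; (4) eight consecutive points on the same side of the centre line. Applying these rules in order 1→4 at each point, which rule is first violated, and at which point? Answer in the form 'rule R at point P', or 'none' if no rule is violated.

Zone of each point (C = within 1σ̂, B = 1σ̂–2σ̂, A = 2σ̂–3σ̂, * = beyond 3σ̂; sign = side of CL): 1:+C, 2:+C, 3:-C, 4:-C, 5:-C, 6:+C, 7:+B, 8:+A, 9:+C, 10:+B, 11:+A, 12:+A, 13:+B, 14:+C, 15:-C
Rule 3 (four of five consecutive points beyond the same 1σ limit) is satisfied at point 11.

rule 3 at point 11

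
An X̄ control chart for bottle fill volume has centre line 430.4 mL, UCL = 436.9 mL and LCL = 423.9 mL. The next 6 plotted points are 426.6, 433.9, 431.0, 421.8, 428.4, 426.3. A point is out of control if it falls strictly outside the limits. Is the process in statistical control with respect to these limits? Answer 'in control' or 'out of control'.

Compare each point to [423.9, 436.9]: sample 4 = 421.8 < LCL.

out of control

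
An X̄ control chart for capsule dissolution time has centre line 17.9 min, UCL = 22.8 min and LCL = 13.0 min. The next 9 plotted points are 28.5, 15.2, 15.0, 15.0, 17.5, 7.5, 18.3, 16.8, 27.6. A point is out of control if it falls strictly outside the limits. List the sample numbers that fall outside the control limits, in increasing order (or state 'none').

Compare each point to [13.0, 22.8]: sample 1 = 28.5 > UCL; sample 6 = 7.5 < LCL; sample 9 = 27.6 > UCL.

1, 6, 9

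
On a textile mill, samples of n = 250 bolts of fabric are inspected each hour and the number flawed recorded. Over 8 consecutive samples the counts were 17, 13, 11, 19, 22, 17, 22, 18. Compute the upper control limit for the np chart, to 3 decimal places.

p̄ = Σdᵢ / (k·n) = 139 / (8 × 250) = 0.06950
UCL = np̄ + 3·√(np̄(1−p̄)) = 17.3750 + 3 × √(17.3750×0.93050) = 17.3750 + 3 × 4.0209 = 29.4376

29.438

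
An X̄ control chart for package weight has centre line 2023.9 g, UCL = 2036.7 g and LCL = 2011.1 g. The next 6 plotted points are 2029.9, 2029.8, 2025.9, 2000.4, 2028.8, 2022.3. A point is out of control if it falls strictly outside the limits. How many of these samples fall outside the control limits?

Compare each point to [2011.1, 2036.7]: sample 4 = 2000.4 < LCL.

1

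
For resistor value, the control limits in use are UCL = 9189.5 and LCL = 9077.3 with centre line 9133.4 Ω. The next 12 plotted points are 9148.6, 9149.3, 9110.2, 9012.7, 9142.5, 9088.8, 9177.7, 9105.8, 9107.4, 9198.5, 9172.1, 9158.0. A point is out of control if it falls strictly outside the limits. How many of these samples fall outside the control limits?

2

Compare each point to [9077.3, 9189.5]: sample 4 = 9012.7 < LCL; sample 10 = 9198.5 > UCL.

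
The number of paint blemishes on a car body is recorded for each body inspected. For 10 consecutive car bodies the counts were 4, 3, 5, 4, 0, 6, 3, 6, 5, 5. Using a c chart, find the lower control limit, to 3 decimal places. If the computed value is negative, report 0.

c̄ = (4 + 3 + 5 + 4 + 0 + 6 + 3 + 6 + 5 + 5) / 10 = 41 / 10 = 4.1000
LCL = c̄ − 3√c̄ = 4.1000 − 3 × 2.0248 = -1.9745 → 0 (cannot be negative)

0.000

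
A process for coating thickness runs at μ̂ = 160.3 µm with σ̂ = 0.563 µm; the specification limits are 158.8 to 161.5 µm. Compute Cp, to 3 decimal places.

Cp = (USL − LSL) / (6σ̂) = (161.5 − 158.8) / (6 × 0.563) = 2.7000 / 3.3780 = 0.7993

0.799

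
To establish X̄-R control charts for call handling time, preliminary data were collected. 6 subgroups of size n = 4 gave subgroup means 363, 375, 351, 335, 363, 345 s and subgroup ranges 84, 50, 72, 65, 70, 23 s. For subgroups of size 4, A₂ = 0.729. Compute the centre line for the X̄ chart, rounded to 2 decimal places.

355.33

X̄̄ = (363 + 375 + 351 + 335 + 363 + 345) / 6 = 2132.0000 / 6 = 355.3333
CL = X̄̄ = 355.3333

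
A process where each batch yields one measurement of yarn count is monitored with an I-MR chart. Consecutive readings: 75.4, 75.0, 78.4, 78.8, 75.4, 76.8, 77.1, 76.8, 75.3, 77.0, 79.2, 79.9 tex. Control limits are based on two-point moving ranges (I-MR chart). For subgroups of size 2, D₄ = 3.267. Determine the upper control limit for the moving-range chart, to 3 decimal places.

4.663

Moving ranges: 0.4, 3.4, 0.4, 3.4, 1.4, 0.3, 0.3, 1.5, 1.7, 2.2, 0.7; M̄R̄ = 15.7000 / 11 = 1.4273
UCL_MR = D₄·M̄R̄ = 3.267 × 1.4273 = 4.6629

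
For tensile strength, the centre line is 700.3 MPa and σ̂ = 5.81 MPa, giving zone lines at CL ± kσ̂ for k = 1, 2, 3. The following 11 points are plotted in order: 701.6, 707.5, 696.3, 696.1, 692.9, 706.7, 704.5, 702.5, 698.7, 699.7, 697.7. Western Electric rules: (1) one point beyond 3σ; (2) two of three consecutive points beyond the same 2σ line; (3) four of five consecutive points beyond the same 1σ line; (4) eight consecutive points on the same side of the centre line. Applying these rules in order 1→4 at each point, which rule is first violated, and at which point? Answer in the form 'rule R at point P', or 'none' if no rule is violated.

none

Zone of each point (C = within 1σ̂, B = 1σ̂–2σ̂, A = 2σ̂–3σ̂, * = beyond 3σ̂; sign = side of CL): 1:+C, 2:+B, 3:-C, 4:-C, 5:-B, 6:+B, 7:+C, 8:+C, 9:-C, 10:-C, 11:-C
No rule fires across all 11 points.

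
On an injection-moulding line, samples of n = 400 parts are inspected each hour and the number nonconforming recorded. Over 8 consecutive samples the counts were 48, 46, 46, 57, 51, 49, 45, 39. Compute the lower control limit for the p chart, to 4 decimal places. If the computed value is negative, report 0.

p̄ = Σdᵢ / (k·n) = 381 / (8 × 400) = 0.11906
LCL = p̄ − 3·√(p̄(1−p̄)/n) = 0.11906 − 3 × 0.01619 = 0.07048

0.0705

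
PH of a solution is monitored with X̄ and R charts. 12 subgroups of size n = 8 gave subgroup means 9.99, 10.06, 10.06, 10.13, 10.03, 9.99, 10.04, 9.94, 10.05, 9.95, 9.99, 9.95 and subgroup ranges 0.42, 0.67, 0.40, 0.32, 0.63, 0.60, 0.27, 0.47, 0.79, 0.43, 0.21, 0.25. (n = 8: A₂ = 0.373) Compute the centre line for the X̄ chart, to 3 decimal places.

10.015

X̄̄ = (9.99 + 10.06 + 10.06 + 10.13 + 10.03 + 9.99 + 10.04 + 9.94 + 10.05 + 9.95 + 9.99 + 9.95) / 12 = 120.1800 / 12 = 10.0150
CL = X̄̄ = 10.0150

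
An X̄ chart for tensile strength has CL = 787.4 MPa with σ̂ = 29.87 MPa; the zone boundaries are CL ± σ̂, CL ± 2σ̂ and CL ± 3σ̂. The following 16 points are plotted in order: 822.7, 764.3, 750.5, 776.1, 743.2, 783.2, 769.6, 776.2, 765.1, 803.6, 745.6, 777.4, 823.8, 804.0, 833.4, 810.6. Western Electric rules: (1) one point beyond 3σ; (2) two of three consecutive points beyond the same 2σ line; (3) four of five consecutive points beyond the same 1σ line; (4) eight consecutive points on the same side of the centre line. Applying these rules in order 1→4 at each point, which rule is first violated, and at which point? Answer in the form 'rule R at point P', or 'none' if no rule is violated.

rule 4 at point 9

Zone of each point (C = within 1σ̂, B = 1σ̂–2σ̂, A = 2σ̂–3σ̂, * = beyond 3σ̂; sign = side of CL): 1:+B, 2:-C, 3:-B, 4:-C, 5:-B, 6:-C, 7:-C, 8:-C, 9:-C, 10:+C, 11:-B, 12:-C, 13:+B, 14:+C, 15:+B, 16:+C
Rule 4 (eight consecutive points on the same side of the centre line) is satisfied at point 9.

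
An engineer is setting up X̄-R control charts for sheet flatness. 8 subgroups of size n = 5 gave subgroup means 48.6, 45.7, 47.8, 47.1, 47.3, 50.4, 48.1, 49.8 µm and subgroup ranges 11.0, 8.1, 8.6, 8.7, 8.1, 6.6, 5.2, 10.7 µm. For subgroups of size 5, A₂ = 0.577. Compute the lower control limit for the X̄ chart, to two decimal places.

X̄̄ = (48.6 + 45.7 + 47.8 + 47.1 + 47.3 + 50.4 + 48.1 + 49.8) / 8 = 384.8000 / 8 = 48.1000
R̄ = (11.0 + 8.1 + 8.6 + 8.7 + 8.1 + 6.6 + 5.2 + 10.7) / 8 = 67.0000 / 8 = 8.3750
LCL = X̄̄ − A₂·R̄ = 48.1000 − 0.577 × 8.3750 = 43.2676

43.27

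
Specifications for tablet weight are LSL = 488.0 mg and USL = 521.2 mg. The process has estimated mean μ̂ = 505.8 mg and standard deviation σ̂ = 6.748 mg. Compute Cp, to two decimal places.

0.82

Cp = (USL − LSL) / (6σ̂) = (521.2 − 488.0) / (6 × 6.748) = 33.2000 / 40.4880 = 0.8200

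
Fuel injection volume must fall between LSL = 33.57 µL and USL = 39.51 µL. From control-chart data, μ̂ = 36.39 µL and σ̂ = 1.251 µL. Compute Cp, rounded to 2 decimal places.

Cp = (USL − LSL) / (6σ̂) = (39.51 − 33.57) / (6 × 1.251) = 5.9400 / 7.5060 = 0.7914

0.79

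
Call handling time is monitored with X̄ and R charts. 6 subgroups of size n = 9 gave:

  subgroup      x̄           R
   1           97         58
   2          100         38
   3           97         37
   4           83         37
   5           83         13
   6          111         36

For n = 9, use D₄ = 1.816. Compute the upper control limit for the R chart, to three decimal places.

66.284

R̄ = (58 + 38 + 37 + 37 + 13 + 36) / 6 = 219.0000 / 6 = 36.5000
UCL_R = D₄·R̄ = 1.816 × 36.5000 = 66.2840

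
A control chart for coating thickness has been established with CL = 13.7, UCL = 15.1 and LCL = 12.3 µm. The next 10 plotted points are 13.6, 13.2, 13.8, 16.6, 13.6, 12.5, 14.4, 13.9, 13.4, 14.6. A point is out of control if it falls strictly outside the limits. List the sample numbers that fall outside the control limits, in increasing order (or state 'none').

Compare each point to [12.3, 15.1]: sample 4 = 16.6 > UCL.

4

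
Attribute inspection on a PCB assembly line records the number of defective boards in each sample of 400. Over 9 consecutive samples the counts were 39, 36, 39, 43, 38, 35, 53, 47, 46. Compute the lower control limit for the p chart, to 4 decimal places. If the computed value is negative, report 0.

p̄ = Σdᵢ / (k·n) = 376 / (9 × 400) = 0.10444
LCL = p̄ − 3·√(p̄(1−p̄)/n) = 0.10444 − 3 × 0.01529 = 0.05857

0.0586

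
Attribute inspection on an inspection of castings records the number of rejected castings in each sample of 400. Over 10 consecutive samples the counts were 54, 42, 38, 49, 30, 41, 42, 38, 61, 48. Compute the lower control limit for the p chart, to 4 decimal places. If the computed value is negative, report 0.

0.0637

p̄ = Σdᵢ / (k·n) = 443 / (10 × 400) = 0.11075
LCL = p̄ − 3·√(p̄(1−p̄)/n) = 0.11075 − 3 × 0.01569 = 0.06368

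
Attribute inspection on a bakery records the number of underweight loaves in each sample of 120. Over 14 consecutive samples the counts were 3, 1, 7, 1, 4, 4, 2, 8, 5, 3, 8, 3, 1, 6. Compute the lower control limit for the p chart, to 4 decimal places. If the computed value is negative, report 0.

p̄ = Σdᵢ / (k·n) = 56 / (14 × 120) = 0.03333
LCL = p̄ − 3·√(p̄(1−p̄)/n) = 0.03333 − 3 × 0.01639 = -0.01583 → 0 (negative, so LCL = 0)

0.0000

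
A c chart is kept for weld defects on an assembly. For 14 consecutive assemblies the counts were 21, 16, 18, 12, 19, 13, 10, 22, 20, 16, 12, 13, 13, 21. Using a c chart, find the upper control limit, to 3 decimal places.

c̄ = (21 + 16 + 18 + 12 + 19 + 13 + 10 + 22 + 20 + 16 + 12 + 13 + 13 + 21) / 14 = 226 / 14 = 16.1429
UCL = c̄ + 3√c̄ = 16.1429 + 3 × √16.1429 = 16.1429 + 3 × 4.0178 = 28.1963

28.196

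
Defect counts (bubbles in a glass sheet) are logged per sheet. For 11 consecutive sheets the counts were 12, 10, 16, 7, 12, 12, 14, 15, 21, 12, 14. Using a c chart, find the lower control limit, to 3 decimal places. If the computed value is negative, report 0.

2.290

c̄ = (12 + 10 + 16 + 7 + 12 + 12 + 14 + 15 + 21 + 12 + 14) / 11 = 145 / 11 = 13.1818
LCL = c̄ − 3√c̄ = 13.1818 − 3 × 3.6307 = 2.2898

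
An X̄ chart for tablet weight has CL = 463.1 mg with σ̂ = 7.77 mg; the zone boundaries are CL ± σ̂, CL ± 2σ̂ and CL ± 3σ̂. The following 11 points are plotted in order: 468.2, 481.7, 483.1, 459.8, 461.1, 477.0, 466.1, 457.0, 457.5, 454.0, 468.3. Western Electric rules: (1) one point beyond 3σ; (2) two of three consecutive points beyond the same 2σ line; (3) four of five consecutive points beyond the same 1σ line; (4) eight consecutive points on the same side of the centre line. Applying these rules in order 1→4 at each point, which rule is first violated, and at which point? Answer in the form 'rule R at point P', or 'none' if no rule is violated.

Zone of each point (C = within 1σ̂, B = 1σ̂–2σ̂, A = 2σ̂–3σ̂, * = beyond 3σ̂; sign = side of CL): 1:+C, 2:+A, 3:+A, 4:-C, 5:-C, 6:+B, 7:+C, 8:-C, 9:-C, 10:-B, 11:+C
Rule 2 (two of three consecutive points beyond the same 2σ limit) is satisfied at point 3.

rule 2 at point 3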